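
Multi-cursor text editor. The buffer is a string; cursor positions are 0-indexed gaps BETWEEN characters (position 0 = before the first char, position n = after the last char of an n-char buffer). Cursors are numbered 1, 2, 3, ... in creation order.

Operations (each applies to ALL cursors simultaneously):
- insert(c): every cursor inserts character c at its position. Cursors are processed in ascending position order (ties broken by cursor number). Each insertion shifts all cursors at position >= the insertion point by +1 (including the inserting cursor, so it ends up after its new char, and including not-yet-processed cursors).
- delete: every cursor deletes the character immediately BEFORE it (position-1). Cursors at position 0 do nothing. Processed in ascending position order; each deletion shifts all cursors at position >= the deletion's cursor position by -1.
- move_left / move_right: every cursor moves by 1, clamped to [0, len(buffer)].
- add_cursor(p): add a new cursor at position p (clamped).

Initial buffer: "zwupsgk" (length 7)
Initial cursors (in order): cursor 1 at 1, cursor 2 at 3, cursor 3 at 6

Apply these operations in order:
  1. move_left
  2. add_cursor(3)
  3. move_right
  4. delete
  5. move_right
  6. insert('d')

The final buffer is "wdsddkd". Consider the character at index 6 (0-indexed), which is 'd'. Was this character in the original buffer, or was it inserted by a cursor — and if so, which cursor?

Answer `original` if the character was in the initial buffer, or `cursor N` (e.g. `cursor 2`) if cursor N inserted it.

Answer: cursor 3

Derivation:
After op 1 (move_left): buffer="zwupsgk" (len 7), cursors c1@0 c2@2 c3@5, authorship .......
After op 2 (add_cursor(3)): buffer="zwupsgk" (len 7), cursors c1@0 c2@2 c4@3 c3@5, authorship .......
After op 3 (move_right): buffer="zwupsgk" (len 7), cursors c1@1 c2@3 c4@4 c3@6, authorship .......
After op 4 (delete): buffer="wsk" (len 3), cursors c1@0 c2@1 c4@1 c3@2, authorship ...
After op 5 (move_right): buffer="wsk" (len 3), cursors c1@1 c2@2 c4@2 c3@3, authorship ...
After op 6 (insert('d')): buffer="wdsddkd" (len 7), cursors c1@2 c2@5 c4@5 c3@7, authorship .1.24.3
Authorship (.=original, N=cursor N): . 1 . 2 4 . 3
Index 6: author = 3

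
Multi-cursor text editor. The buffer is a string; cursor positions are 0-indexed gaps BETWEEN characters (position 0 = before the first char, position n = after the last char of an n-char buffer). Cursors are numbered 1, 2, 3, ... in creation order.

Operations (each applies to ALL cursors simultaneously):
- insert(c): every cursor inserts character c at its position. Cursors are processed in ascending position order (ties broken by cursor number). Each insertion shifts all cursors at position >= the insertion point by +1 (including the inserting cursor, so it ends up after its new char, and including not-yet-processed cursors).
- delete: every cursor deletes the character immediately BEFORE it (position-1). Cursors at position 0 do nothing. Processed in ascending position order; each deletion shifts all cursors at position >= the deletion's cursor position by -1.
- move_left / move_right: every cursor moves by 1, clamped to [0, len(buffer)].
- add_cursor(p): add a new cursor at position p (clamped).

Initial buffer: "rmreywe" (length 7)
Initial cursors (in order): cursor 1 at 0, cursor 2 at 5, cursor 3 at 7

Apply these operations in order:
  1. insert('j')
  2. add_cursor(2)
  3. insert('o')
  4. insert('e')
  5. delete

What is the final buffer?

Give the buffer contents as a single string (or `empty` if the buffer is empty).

Answer: joromreyjowejo

Derivation:
After op 1 (insert('j')): buffer="jrmreyjwej" (len 10), cursors c1@1 c2@7 c3@10, authorship 1.....2..3
After op 2 (add_cursor(2)): buffer="jrmreyjwej" (len 10), cursors c1@1 c4@2 c2@7 c3@10, authorship 1.....2..3
After op 3 (insert('o')): buffer="joromreyjowejo" (len 14), cursors c1@2 c4@4 c2@10 c3@14, authorship 11.4....22..33
After op 4 (insert('e')): buffer="joeroemreyjoewejoe" (len 18), cursors c1@3 c4@6 c2@13 c3@18, authorship 111.44....222..333
After op 5 (delete): buffer="joromreyjowejo" (len 14), cursors c1@2 c4@4 c2@10 c3@14, authorship 11.4....22..33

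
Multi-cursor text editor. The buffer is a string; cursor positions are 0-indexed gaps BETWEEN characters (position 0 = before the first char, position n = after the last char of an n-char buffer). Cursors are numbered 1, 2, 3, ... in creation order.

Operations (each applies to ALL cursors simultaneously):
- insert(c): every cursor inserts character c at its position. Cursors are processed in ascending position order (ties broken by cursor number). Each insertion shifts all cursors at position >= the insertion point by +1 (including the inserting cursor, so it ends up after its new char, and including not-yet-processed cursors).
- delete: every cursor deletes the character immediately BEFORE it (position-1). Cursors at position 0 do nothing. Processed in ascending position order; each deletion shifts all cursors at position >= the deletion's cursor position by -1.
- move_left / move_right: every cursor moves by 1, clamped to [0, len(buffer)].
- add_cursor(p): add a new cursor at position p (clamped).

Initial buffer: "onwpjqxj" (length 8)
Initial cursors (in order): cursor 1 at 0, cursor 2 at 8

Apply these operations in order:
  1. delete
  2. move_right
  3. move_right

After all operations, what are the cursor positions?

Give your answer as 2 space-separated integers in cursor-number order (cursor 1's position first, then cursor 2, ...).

Answer: 2 7

Derivation:
After op 1 (delete): buffer="onwpjqx" (len 7), cursors c1@0 c2@7, authorship .......
After op 2 (move_right): buffer="onwpjqx" (len 7), cursors c1@1 c2@7, authorship .......
After op 3 (move_right): buffer="onwpjqx" (len 7), cursors c1@2 c2@7, authorship .......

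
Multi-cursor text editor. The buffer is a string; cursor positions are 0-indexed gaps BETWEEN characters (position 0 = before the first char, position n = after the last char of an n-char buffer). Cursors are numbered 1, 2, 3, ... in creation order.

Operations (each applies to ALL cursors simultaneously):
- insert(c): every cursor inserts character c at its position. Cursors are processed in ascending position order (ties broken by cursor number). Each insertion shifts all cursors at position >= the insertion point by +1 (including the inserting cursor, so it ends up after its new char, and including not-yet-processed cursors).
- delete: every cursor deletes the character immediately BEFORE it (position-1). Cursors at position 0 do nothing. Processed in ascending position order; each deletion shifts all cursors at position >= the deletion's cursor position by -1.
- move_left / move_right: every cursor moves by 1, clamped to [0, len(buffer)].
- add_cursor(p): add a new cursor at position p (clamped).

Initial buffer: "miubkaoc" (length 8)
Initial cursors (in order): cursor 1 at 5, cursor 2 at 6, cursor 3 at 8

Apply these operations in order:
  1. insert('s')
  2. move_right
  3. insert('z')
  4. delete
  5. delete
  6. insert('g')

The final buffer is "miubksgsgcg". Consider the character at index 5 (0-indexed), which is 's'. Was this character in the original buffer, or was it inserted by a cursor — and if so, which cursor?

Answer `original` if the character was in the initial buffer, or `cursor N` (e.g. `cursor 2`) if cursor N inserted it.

After op 1 (insert('s')): buffer="miubksasocs" (len 11), cursors c1@6 c2@8 c3@11, authorship .....1.2..3
After op 2 (move_right): buffer="miubksasocs" (len 11), cursors c1@7 c2@9 c3@11, authorship .....1.2..3
After op 3 (insert('z')): buffer="miubksazsozcsz" (len 14), cursors c1@8 c2@11 c3@14, authorship .....1.12.2.33
After op 4 (delete): buffer="miubksasocs" (len 11), cursors c1@7 c2@9 c3@11, authorship .....1.2..3
After op 5 (delete): buffer="miubkssc" (len 8), cursors c1@6 c2@7 c3@8, authorship .....12.
After op 6 (insert('g')): buffer="miubksgsgcg" (len 11), cursors c1@7 c2@9 c3@11, authorship .....1122.3
Authorship (.=original, N=cursor N): . . . . . 1 1 2 2 . 3
Index 5: author = 1

Answer: cursor 1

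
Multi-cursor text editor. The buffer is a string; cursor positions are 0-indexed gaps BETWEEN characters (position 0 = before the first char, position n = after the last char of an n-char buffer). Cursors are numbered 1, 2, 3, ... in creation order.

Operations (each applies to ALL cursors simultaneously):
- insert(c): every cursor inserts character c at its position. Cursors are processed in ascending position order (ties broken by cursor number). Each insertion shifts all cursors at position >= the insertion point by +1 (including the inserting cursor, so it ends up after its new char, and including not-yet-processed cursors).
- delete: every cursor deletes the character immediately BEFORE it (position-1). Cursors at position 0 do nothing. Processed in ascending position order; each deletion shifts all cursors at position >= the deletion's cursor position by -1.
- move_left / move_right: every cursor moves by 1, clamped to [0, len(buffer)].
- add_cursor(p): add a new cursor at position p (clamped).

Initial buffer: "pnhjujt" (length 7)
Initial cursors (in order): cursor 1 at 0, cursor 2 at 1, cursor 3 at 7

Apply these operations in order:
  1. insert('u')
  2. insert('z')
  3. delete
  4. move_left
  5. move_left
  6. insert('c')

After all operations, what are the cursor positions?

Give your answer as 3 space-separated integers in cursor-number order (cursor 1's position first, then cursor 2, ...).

Answer: 1 3 11

Derivation:
After op 1 (insert('u')): buffer="upunhjujtu" (len 10), cursors c1@1 c2@3 c3@10, authorship 1.2......3
After op 2 (insert('z')): buffer="uzpuznhjujtuz" (len 13), cursors c1@2 c2@5 c3@13, authorship 11.22......33
After op 3 (delete): buffer="upunhjujtu" (len 10), cursors c1@1 c2@3 c3@10, authorship 1.2......3
After op 4 (move_left): buffer="upunhjujtu" (len 10), cursors c1@0 c2@2 c3@9, authorship 1.2......3
After op 5 (move_left): buffer="upunhjujtu" (len 10), cursors c1@0 c2@1 c3@8, authorship 1.2......3
After op 6 (insert('c')): buffer="cucpunhjujctu" (len 13), cursors c1@1 c2@3 c3@11, authorship 112.2.....3.3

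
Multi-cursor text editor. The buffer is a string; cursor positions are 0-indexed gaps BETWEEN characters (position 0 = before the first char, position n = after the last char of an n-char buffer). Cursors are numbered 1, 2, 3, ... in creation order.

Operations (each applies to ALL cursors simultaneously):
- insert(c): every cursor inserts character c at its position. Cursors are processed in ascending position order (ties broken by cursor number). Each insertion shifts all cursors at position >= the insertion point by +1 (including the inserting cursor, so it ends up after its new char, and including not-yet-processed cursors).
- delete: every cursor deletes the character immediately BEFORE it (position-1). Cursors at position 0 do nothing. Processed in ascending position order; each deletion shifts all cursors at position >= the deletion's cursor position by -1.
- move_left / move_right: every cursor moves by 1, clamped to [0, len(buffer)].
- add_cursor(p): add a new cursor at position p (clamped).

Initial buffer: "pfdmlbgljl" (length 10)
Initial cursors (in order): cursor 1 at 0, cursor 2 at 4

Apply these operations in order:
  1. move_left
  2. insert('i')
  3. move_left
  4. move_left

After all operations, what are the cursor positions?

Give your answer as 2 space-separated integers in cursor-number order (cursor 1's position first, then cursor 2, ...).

Answer: 0 3

Derivation:
After op 1 (move_left): buffer="pfdmlbgljl" (len 10), cursors c1@0 c2@3, authorship ..........
After op 2 (insert('i')): buffer="ipfdimlbgljl" (len 12), cursors c1@1 c2@5, authorship 1...2.......
After op 3 (move_left): buffer="ipfdimlbgljl" (len 12), cursors c1@0 c2@4, authorship 1...2.......
After op 4 (move_left): buffer="ipfdimlbgljl" (len 12), cursors c1@0 c2@3, authorship 1...2.......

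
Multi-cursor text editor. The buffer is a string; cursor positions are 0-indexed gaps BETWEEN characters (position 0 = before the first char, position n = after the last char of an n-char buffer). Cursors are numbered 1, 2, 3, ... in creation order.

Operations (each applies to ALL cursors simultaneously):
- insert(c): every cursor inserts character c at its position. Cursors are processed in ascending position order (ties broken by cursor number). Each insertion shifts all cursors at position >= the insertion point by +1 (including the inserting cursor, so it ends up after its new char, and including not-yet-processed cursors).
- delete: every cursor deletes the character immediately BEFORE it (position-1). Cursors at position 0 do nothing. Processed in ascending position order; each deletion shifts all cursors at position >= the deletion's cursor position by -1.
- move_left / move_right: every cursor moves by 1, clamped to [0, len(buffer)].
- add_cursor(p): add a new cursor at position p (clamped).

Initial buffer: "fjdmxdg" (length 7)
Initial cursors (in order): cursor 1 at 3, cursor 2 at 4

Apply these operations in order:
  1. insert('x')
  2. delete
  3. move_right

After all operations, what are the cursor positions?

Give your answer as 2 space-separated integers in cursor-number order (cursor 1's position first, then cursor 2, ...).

Answer: 4 5

Derivation:
After op 1 (insert('x')): buffer="fjdxmxxdg" (len 9), cursors c1@4 c2@6, authorship ...1.2...
After op 2 (delete): buffer="fjdmxdg" (len 7), cursors c1@3 c2@4, authorship .......
After op 3 (move_right): buffer="fjdmxdg" (len 7), cursors c1@4 c2@5, authorship .......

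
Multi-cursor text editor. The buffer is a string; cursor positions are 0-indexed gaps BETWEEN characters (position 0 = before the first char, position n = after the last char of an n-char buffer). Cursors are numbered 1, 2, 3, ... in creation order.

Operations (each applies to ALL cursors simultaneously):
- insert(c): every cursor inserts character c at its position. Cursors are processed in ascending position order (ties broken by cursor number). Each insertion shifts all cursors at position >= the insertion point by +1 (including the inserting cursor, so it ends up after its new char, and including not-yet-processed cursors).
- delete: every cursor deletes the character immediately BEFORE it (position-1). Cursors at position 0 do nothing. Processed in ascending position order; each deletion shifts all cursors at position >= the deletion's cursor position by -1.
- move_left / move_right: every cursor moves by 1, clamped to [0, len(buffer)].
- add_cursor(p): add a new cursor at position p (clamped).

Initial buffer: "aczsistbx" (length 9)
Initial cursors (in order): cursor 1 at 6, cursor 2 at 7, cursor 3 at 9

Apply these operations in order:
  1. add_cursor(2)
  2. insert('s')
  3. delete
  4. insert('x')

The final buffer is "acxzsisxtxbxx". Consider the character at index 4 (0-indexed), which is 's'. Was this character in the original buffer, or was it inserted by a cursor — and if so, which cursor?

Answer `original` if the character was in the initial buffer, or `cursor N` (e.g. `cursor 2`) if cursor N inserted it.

Answer: original

Derivation:
After op 1 (add_cursor(2)): buffer="aczsistbx" (len 9), cursors c4@2 c1@6 c2@7 c3@9, authorship .........
After op 2 (insert('s')): buffer="acszsisstsbxs" (len 13), cursors c4@3 c1@8 c2@10 c3@13, authorship ..4....1.2..3
After op 3 (delete): buffer="aczsistbx" (len 9), cursors c4@2 c1@6 c2@7 c3@9, authorship .........
After op 4 (insert('x')): buffer="acxzsisxtxbxx" (len 13), cursors c4@3 c1@8 c2@10 c3@13, authorship ..4....1.2..3
Authorship (.=original, N=cursor N): . . 4 . . . . 1 . 2 . . 3
Index 4: author = original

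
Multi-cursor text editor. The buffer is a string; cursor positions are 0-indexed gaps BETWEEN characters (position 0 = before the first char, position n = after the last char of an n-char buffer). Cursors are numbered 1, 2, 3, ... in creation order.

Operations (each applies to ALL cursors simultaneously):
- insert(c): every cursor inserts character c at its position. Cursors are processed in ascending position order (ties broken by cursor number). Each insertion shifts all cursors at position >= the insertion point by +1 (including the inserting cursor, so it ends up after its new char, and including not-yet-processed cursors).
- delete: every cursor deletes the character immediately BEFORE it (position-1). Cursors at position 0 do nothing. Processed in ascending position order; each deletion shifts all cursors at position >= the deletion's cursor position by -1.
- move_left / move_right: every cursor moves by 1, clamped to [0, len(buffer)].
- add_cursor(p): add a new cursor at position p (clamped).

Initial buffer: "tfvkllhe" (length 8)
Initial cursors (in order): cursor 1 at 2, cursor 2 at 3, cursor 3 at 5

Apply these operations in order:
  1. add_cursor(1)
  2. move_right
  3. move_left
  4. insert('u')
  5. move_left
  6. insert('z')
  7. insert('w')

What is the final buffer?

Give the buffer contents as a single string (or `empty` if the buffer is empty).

Answer: tzwufzwuvzwuklzwulhe

Derivation:
After op 1 (add_cursor(1)): buffer="tfvkllhe" (len 8), cursors c4@1 c1@2 c2@3 c3@5, authorship ........
After op 2 (move_right): buffer="tfvkllhe" (len 8), cursors c4@2 c1@3 c2@4 c3@6, authorship ........
After op 3 (move_left): buffer="tfvkllhe" (len 8), cursors c4@1 c1@2 c2@3 c3@5, authorship ........
After op 4 (insert('u')): buffer="tufuvuklulhe" (len 12), cursors c4@2 c1@4 c2@6 c3@9, authorship .4.1.2..3...
After op 5 (move_left): buffer="tufuvuklulhe" (len 12), cursors c4@1 c1@3 c2@5 c3@8, authorship .4.1.2..3...
After op 6 (insert('z')): buffer="tzufzuvzuklzulhe" (len 16), cursors c4@2 c1@5 c2@8 c3@12, authorship .44.11.22..33...
After op 7 (insert('w')): buffer="tzwufzwuvzwuklzwulhe" (len 20), cursors c4@3 c1@7 c2@11 c3@16, authorship .444.111.222..333...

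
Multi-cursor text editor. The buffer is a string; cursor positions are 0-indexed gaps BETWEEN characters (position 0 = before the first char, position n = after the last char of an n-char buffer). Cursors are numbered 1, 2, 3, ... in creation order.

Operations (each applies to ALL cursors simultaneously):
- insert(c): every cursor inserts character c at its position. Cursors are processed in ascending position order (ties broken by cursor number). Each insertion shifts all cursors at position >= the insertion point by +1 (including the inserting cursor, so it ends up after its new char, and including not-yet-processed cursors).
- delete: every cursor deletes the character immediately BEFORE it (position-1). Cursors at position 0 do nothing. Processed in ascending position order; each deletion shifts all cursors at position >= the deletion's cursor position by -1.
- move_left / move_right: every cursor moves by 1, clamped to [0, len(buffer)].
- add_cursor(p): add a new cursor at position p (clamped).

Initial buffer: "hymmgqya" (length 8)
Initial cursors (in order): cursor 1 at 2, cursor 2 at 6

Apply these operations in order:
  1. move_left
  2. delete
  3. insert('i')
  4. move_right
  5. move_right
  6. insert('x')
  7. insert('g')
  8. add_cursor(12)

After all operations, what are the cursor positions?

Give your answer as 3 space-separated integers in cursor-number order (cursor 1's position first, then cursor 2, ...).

Answer: 5 11 12

Derivation:
After op 1 (move_left): buffer="hymmgqya" (len 8), cursors c1@1 c2@5, authorship ........
After op 2 (delete): buffer="ymmqya" (len 6), cursors c1@0 c2@3, authorship ......
After op 3 (insert('i')): buffer="iymmiqya" (len 8), cursors c1@1 c2@5, authorship 1...2...
After op 4 (move_right): buffer="iymmiqya" (len 8), cursors c1@2 c2@6, authorship 1...2...
After op 5 (move_right): buffer="iymmiqya" (len 8), cursors c1@3 c2@7, authorship 1...2...
After op 6 (insert('x')): buffer="iymxmiqyxa" (len 10), cursors c1@4 c2@9, authorship 1..1.2..2.
After op 7 (insert('g')): buffer="iymxgmiqyxga" (len 12), cursors c1@5 c2@11, authorship 1..11.2..22.
After op 8 (add_cursor(12)): buffer="iymxgmiqyxga" (len 12), cursors c1@5 c2@11 c3@12, authorship 1..11.2..22.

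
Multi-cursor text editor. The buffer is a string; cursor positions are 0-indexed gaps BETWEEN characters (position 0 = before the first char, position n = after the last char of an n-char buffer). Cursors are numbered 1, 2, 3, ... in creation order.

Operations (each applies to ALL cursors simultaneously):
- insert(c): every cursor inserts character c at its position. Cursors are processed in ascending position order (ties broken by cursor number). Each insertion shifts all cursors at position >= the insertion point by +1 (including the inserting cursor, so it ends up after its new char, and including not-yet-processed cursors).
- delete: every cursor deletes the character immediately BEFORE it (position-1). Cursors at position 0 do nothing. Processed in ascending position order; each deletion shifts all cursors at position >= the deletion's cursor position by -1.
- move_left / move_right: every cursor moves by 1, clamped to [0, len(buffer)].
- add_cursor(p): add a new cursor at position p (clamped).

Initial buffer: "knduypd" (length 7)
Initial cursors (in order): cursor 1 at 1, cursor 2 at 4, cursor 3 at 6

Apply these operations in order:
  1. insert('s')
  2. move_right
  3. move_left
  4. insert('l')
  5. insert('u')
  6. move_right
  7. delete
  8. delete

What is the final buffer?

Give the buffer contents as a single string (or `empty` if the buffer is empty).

Answer: kslduslpsl

Derivation:
After op 1 (insert('s')): buffer="ksndusypsd" (len 10), cursors c1@2 c2@6 c3@9, authorship .1...2..3.
After op 2 (move_right): buffer="ksndusypsd" (len 10), cursors c1@3 c2@7 c3@10, authorship .1...2..3.
After op 3 (move_left): buffer="ksndusypsd" (len 10), cursors c1@2 c2@6 c3@9, authorship .1...2..3.
After op 4 (insert('l')): buffer="kslnduslypsld" (len 13), cursors c1@3 c2@8 c3@12, authorship .11...22..33.
After op 5 (insert('u')): buffer="kslundusluypslud" (len 16), cursors c1@4 c2@10 c3@15, authorship .111...222..333.
After op 6 (move_right): buffer="kslundusluypslud" (len 16), cursors c1@5 c2@11 c3@16, authorship .111...222..333.
After op 7 (delete): buffer="ksluduslupslu" (len 13), cursors c1@4 c2@9 c3@13, authorship .111..222.333
After op 8 (delete): buffer="kslduslpsl" (len 10), cursors c1@3 c2@7 c3@10, authorship .11..22.33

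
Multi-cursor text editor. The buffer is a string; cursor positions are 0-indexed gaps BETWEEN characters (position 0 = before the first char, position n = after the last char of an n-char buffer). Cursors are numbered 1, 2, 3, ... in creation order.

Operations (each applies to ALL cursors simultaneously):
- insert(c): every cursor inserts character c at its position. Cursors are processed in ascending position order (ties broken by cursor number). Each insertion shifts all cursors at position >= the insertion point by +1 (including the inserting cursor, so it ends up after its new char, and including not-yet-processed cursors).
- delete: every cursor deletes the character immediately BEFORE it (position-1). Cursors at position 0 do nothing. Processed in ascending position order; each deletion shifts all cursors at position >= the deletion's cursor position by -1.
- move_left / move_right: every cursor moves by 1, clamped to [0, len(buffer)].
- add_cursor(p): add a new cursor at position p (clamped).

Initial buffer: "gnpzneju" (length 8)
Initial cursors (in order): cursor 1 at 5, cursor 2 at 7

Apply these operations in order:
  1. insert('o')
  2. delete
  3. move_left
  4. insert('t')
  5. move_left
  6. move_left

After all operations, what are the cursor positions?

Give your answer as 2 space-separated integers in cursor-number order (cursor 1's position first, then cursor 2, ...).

Answer: 3 6

Derivation:
After op 1 (insert('o')): buffer="gnpznoejou" (len 10), cursors c1@6 c2@9, authorship .....1..2.
After op 2 (delete): buffer="gnpzneju" (len 8), cursors c1@5 c2@7, authorship ........
After op 3 (move_left): buffer="gnpzneju" (len 8), cursors c1@4 c2@6, authorship ........
After op 4 (insert('t')): buffer="gnpztnetju" (len 10), cursors c1@5 c2@8, authorship ....1..2..
After op 5 (move_left): buffer="gnpztnetju" (len 10), cursors c1@4 c2@7, authorship ....1..2..
After op 6 (move_left): buffer="gnpztnetju" (len 10), cursors c1@3 c2@6, authorship ....1..2..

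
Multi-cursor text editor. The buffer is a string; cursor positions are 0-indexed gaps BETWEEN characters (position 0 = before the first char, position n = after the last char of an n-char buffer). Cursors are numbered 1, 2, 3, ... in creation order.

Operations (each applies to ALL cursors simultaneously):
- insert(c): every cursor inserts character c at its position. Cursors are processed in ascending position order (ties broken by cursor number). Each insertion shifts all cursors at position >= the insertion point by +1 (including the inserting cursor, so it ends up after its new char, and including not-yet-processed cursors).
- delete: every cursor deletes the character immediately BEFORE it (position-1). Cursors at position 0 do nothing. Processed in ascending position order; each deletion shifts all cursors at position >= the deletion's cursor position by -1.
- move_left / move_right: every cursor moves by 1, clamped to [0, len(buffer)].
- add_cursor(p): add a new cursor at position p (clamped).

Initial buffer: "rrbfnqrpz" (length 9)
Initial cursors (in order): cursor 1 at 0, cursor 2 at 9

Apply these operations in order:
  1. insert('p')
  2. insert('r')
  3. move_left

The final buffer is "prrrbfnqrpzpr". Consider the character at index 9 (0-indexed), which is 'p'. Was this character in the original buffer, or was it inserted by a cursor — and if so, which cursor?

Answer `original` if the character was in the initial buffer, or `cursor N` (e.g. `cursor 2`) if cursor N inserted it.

After op 1 (insert('p')): buffer="prrbfnqrpzp" (len 11), cursors c1@1 c2@11, authorship 1.........2
After op 2 (insert('r')): buffer="prrrbfnqrpzpr" (len 13), cursors c1@2 c2@13, authorship 11.........22
After op 3 (move_left): buffer="prrrbfnqrpzpr" (len 13), cursors c1@1 c2@12, authorship 11.........22
Authorship (.=original, N=cursor N): 1 1 . . . . . . . . . 2 2
Index 9: author = original

Answer: original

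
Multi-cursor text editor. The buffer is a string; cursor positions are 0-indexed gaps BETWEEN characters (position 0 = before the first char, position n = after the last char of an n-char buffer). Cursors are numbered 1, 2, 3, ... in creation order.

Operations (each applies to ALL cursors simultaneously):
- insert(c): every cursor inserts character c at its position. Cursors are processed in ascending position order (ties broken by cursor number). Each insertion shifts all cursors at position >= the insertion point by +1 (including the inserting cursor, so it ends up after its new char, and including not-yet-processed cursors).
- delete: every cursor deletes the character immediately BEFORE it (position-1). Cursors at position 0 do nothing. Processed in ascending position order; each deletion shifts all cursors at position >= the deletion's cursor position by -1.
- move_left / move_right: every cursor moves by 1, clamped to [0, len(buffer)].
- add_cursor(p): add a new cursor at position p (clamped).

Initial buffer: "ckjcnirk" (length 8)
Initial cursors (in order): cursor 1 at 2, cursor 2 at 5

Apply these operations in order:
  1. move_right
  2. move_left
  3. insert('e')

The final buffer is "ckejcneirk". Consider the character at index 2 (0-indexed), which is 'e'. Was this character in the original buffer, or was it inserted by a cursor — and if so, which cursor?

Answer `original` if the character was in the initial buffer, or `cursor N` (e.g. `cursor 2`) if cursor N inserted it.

After op 1 (move_right): buffer="ckjcnirk" (len 8), cursors c1@3 c2@6, authorship ........
After op 2 (move_left): buffer="ckjcnirk" (len 8), cursors c1@2 c2@5, authorship ........
After op 3 (insert('e')): buffer="ckejcneirk" (len 10), cursors c1@3 c2@7, authorship ..1...2...
Authorship (.=original, N=cursor N): . . 1 . . . 2 . . .
Index 2: author = 1

Answer: cursor 1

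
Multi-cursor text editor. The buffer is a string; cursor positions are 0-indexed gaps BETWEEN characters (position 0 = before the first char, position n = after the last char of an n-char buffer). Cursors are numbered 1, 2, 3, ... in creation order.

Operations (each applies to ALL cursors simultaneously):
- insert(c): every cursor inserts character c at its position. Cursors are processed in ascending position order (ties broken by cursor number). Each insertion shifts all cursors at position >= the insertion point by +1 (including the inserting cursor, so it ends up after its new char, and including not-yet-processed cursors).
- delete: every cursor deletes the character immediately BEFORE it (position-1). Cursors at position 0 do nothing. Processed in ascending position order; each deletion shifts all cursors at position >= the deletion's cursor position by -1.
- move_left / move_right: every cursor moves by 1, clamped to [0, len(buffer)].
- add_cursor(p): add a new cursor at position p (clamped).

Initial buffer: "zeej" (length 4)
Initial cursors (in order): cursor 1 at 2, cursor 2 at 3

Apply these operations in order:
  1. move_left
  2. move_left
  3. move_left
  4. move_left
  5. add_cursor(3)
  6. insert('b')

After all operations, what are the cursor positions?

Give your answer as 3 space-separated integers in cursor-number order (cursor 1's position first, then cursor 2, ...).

Answer: 2 2 6

Derivation:
After op 1 (move_left): buffer="zeej" (len 4), cursors c1@1 c2@2, authorship ....
After op 2 (move_left): buffer="zeej" (len 4), cursors c1@0 c2@1, authorship ....
After op 3 (move_left): buffer="zeej" (len 4), cursors c1@0 c2@0, authorship ....
After op 4 (move_left): buffer="zeej" (len 4), cursors c1@0 c2@0, authorship ....
After op 5 (add_cursor(3)): buffer="zeej" (len 4), cursors c1@0 c2@0 c3@3, authorship ....
After op 6 (insert('b')): buffer="bbzeebj" (len 7), cursors c1@2 c2@2 c3@6, authorship 12...3.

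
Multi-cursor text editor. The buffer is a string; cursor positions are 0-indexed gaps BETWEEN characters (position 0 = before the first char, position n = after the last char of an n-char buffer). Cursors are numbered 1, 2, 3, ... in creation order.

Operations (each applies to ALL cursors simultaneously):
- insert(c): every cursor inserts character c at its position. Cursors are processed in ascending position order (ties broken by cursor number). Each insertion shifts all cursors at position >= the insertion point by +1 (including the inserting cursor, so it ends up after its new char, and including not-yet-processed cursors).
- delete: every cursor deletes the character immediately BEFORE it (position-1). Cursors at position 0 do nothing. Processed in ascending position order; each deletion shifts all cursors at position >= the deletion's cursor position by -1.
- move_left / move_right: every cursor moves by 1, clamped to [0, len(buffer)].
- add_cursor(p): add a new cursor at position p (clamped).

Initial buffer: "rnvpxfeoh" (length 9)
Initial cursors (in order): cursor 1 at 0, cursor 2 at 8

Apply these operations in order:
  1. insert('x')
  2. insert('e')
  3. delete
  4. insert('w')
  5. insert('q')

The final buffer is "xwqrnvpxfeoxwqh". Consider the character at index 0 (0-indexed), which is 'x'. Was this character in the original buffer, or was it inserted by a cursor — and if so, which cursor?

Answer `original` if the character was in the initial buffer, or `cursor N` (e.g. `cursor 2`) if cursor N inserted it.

After op 1 (insert('x')): buffer="xrnvpxfeoxh" (len 11), cursors c1@1 c2@10, authorship 1........2.
After op 2 (insert('e')): buffer="xernvpxfeoxeh" (len 13), cursors c1@2 c2@12, authorship 11........22.
After op 3 (delete): buffer="xrnvpxfeoxh" (len 11), cursors c1@1 c2@10, authorship 1........2.
After op 4 (insert('w')): buffer="xwrnvpxfeoxwh" (len 13), cursors c1@2 c2@12, authorship 11........22.
After op 5 (insert('q')): buffer="xwqrnvpxfeoxwqh" (len 15), cursors c1@3 c2@14, authorship 111........222.
Authorship (.=original, N=cursor N): 1 1 1 . . . . . . . . 2 2 2 .
Index 0: author = 1

Answer: cursor 1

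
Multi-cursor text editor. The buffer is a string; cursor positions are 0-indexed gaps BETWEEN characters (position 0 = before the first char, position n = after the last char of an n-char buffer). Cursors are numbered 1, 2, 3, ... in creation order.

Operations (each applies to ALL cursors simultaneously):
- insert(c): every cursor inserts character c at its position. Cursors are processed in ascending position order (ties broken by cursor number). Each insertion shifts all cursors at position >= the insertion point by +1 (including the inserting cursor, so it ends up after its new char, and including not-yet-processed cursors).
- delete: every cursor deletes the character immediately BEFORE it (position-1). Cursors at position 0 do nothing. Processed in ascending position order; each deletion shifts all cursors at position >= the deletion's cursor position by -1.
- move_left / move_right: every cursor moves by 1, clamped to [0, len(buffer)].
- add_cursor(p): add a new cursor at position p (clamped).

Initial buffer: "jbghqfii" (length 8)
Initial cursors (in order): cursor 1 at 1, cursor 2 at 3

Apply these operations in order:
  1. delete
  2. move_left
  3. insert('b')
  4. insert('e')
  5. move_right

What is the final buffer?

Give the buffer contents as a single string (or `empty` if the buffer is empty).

After op 1 (delete): buffer="bhqfii" (len 6), cursors c1@0 c2@1, authorship ......
After op 2 (move_left): buffer="bhqfii" (len 6), cursors c1@0 c2@0, authorship ......
After op 3 (insert('b')): buffer="bbbhqfii" (len 8), cursors c1@2 c2@2, authorship 12......
After op 4 (insert('e')): buffer="bbeebhqfii" (len 10), cursors c1@4 c2@4, authorship 1212......
After op 5 (move_right): buffer="bbeebhqfii" (len 10), cursors c1@5 c2@5, authorship 1212......

Answer: bbeebhqfii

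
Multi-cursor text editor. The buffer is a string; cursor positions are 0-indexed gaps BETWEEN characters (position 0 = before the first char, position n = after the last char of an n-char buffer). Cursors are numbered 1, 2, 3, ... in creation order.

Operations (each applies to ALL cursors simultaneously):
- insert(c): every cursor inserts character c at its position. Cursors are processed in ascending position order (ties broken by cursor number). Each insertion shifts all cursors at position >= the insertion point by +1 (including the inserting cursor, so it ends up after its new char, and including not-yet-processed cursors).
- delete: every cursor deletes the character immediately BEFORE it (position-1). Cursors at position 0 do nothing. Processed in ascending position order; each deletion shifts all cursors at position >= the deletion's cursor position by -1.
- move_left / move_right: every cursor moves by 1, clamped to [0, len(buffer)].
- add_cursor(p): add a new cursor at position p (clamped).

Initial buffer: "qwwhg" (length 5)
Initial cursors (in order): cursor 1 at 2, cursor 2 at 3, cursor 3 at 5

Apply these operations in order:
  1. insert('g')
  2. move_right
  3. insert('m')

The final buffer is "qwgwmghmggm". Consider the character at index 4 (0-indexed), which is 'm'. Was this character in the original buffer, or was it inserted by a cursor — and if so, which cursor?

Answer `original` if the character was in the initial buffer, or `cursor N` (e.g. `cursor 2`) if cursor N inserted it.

Answer: cursor 1

Derivation:
After op 1 (insert('g')): buffer="qwgwghgg" (len 8), cursors c1@3 c2@5 c3@8, authorship ..1.2..3
After op 2 (move_right): buffer="qwgwghgg" (len 8), cursors c1@4 c2@6 c3@8, authorship ..1.2..3
After op 3 (insert('m')): buffer="qwgwmghmggm" (len 11), cursors c1@5 c2@8 c3@11, authorship ..1.12.2.33
Authorship (.=original, N=cursor N): . . 1 . 1 2 . 2 . 3 3
Index 4: author = 1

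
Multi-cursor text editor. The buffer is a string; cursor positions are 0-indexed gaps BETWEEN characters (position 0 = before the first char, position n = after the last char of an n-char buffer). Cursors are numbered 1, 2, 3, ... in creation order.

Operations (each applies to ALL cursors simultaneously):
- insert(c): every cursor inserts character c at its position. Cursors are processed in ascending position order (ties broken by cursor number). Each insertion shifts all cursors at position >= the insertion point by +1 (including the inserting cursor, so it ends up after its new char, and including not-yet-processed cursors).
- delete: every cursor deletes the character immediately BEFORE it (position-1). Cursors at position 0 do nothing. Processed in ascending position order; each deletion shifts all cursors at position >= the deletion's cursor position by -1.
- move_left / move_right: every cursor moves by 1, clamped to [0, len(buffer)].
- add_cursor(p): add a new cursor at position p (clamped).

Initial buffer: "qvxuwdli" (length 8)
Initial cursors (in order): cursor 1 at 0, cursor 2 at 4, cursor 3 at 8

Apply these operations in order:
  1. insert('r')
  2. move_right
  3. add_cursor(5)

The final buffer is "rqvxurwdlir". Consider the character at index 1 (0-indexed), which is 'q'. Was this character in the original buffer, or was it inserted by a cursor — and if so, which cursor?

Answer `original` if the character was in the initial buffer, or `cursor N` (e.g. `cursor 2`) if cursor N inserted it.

After op 1 (insert('r')): buffer="rqvxurwdlir" (len 11), cursors c1@1 c2@6 c3@11, authorship 1....2....3
After op 2 (move_right): buffer="rqvxurwdlir" (len 11), cursors c1@2 c2@7 c3@11, authorship 1....2....3
After op 3 (add_cursor(5)): buffer="rqvxurwdlir" (len 11), cursors c1@2 c4@5 c2@7 c3@11, authorship 1....2....3
Authorship (.=original, N=cursor N): 1 . . . . 2 . . . . 3
Index 1: author = original

Answer: original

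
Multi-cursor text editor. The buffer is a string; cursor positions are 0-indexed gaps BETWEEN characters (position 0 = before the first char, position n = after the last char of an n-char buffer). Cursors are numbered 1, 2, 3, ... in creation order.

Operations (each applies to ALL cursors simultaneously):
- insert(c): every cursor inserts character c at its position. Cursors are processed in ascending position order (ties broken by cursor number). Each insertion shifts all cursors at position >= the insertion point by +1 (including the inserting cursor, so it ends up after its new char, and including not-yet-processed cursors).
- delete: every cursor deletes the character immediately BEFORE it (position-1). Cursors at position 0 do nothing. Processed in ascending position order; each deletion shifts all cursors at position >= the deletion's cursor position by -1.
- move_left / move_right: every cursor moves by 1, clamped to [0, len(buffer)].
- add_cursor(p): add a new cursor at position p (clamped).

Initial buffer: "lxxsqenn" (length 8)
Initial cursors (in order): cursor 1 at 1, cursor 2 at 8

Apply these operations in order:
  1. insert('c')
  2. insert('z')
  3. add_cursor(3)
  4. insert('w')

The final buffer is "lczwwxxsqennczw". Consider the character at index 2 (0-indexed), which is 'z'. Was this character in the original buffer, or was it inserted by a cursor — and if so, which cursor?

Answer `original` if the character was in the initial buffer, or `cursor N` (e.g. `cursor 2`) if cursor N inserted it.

After op 1 (insert('c')): buffer="lcxxsqennc" (len 10), cursors c1@2 c2@10, authorship .1.......2
After op 2 (insert('z')): buffer="lczxxsqenncz" (len 12), cursors c1@3 c2@12, authorship .11.......22
After op 3 (add_cursor(3)): buffer="lczxxsqenncz" (len 12), cursors c1@3 c3@3 c2@12, authorship .11.......22
After op 4 (insert('w')): buffer="lczwwxxsqennczw" (len 15), cursors c1@5 c3@5 c2@15, authorship .1113.......222
Authorship (.=original, N=cursor N): . 1 1 1 3 . . . . . . . 2 2 2
Index 2: author = 1

Answer: cursor 1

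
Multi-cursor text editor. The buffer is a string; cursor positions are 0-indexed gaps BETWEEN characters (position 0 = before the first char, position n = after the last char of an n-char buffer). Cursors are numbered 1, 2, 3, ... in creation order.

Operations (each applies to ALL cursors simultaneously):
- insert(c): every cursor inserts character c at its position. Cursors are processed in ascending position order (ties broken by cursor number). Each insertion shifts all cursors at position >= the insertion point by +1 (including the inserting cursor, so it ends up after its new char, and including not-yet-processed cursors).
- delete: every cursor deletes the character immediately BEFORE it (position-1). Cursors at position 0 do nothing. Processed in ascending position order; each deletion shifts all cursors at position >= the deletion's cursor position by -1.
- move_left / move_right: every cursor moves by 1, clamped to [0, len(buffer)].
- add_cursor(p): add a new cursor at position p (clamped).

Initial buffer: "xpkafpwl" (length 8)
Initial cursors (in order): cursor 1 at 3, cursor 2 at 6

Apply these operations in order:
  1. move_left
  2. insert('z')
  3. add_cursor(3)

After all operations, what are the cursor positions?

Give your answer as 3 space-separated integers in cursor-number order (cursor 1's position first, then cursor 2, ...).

After op 1 (move_left): buffer="xpkafpwl" (len 8), cursors c1@2 c2@5, authorship ........
After op 2 (insert('z')): buffer="xpzkafzpwl" (len 10), cursors c1@3 c2@7, authorship ..1...2...
After op 3 (add_cursor(3)): buffer="xpzkafzpwl" (len 10), cursors c1@3 c3@3 c2@7, authorship ..1...2...

Answer: 3 7 3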